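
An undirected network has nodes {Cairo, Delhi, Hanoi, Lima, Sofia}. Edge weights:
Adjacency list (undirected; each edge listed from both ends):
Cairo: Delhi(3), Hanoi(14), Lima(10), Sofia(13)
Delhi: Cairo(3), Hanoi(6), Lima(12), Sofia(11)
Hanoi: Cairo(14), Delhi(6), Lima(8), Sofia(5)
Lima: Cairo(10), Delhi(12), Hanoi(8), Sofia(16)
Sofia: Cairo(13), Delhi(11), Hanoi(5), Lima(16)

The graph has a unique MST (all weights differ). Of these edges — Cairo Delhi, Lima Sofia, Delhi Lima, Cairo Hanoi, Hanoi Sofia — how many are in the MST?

2

Kruskal: consider edges lightest-first.
Cairo Delhi (3): add. Components now {Sofia} {Cairo,Delhi} {Hanoi} {Lima}
Hanoi Sofia (5): add. Components now {Hanoi,Sofia} {Cairo,Delhi} {Lima}
Delhi Hanoi (6): add. Components now {Cairo,Delhi,Hanoi,Sofia} {Lima}
Hanoi Lima (8): add. Components now {Cairo,Delhi,Hanoi,Lima,Sofia}
MST edge set: {Cairo Delhi, Hanoi Sofia, Delhi Hanoi, Hanoi Lima}.
Of the listed edges, {Cairo Delhi, Hanoi Sofia} are in the MST → 2.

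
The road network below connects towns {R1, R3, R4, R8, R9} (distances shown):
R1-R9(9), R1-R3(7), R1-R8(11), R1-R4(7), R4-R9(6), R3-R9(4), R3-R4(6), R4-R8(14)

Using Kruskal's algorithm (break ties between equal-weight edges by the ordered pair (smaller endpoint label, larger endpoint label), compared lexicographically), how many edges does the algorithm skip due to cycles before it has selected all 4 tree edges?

3

Kruskal's algorithm — process edges by increasing weight (ties by edge label):
R3-R9 (4): add — endpoints in different components.
R3-R4 (6): add — endpoints in different components.
R4-R9 (6): skip — R4 and R9 already connected.
R1-R3 (7): add — endpoints in different components.
R1-R4 (7): skip — R1 and R4 already connected.
R1-R9 (9): skip — R1 and R9 already connected.
R1-R8 (11): add — endpoints in different components.
Edges rejected before the tree was complete: 3.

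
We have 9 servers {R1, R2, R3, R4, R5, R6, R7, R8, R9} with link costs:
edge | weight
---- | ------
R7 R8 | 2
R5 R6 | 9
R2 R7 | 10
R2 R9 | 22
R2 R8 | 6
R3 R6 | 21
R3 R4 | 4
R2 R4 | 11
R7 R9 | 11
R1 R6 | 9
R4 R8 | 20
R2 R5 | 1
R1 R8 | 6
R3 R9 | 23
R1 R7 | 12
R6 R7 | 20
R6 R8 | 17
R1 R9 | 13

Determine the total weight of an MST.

50

Kruskal: consider edges lightest-first.
R2 R5 (1): add — endpoints in different components.
R7 R8 (2): add — endpoints in different components.
R3 R4 (4): add — endpoints in different components.
R1 R8 (6): add — endpoints in different components.
R2 R8 (6): add — endpoints in different components.
R1 R6 (9): add — endpoints in different components.
R5 R6 (9): skip — R5 and R6 already connected.
R2 R7 (10): skip — R7 and R2 already connected.
R2 R4 (11): add — endpoints in different components.
R7 R9 (11): add — endpoints in different components.
MST edges: R2 R5, R7 R8, R3 R4, R1 R8, R2 R8, R1 R6, R2 R4, R7 R9; total weight 1+2+4+6+6+9+11+11 = 50.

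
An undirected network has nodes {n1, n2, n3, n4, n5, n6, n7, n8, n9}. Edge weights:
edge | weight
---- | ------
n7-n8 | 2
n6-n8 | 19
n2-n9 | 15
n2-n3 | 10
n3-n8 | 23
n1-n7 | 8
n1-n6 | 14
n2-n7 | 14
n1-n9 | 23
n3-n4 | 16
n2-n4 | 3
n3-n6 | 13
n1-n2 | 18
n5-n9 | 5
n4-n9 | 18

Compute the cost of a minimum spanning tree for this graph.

Kruskal: consider edges lightest-first.
n7-n8 (2): add — endpoints in different components.
n2-n4 (3): add — endpoints in different components.
n5-n9 (5): add — endpoints in different components.
n1-n7 (8): add — endpoints in different components.
n2-n3 (10): add — endpoints in different components.
n3-n6 (13): add — endpoints in different components.
n1-n6 (14): add — endpoints in different components.
n2-n7 (14): skip — n7 and n2 already connected.
n2-n9 (15): add — endpoints in different components.
MST edges: n7-n8, n2-n4, n5-n9, n1-n7, n2-n3, n3-n6, n1-n6, n2-n9; total weight 2+3+5+8+10+13+14+15 = 70.

70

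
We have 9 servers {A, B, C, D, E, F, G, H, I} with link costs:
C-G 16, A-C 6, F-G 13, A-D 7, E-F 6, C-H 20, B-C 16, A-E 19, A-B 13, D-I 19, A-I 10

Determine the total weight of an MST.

91

Prim's algorithm from A:
Step 1: cheapest edge leaving the tree is A-C (6); add C.
Step 2: cheapest edge leaving the tree is A-D (7); add D.
Step 3: cheapest edge leaving the tree is A-I (10); add I.
Step 4: cheapest edge leaving the tree is A-B (13); add B.
Step 5: cheapest edge leaving the tree is C-G (16); add G.
Step 6: cheapest edge leaving the tree is F-G (13); add F.
Step 7: cheapest edge leaving the tree is E-F (6); add E.
Step 8: cheapest edge leaving the tree is C-H (20); add H.
MST edges: A-C, A-D, A-I, A-B, C-G, F-G, E-F, C-H; total weight 6+7+10+13+16+13+6+20 = 91.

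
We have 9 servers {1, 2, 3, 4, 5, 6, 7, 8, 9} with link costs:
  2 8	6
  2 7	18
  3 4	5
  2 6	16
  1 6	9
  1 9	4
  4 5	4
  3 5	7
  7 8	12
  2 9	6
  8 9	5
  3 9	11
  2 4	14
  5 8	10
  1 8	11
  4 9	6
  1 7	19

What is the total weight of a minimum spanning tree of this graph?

51

Sort edges by weight, then run Kruskal:
1 9 (4): add — endpoints in different components.
4 5 (4): add — endpoints in different components.
3 4 (5): add — endpoints in different components.
8 9 (5): add — endpoints in different components.
2 8 (6): add — endpoints in different components.
2 9 (6): skip — 2 and 9 already connected.
4 9 (6): add — endpoints in different components.
3 5 (7): skip — 3 and 5 already connected.
1 6 (9): add — endpoints in different components.
5 8 (10): skip — 5 and 8 already connected.
1 8 (11): skip — 1 and 8 already connected.
3 9 (11): skip — 3 and 9 already connected.
7 8 (12): add — endpoints in different components.
MST edges: 1 9, 4 5, 3 4, 8 9, 2 8, 4 9, 1 6, 7 8; total weight 4+4+5+5+6+6+9+12 = 51.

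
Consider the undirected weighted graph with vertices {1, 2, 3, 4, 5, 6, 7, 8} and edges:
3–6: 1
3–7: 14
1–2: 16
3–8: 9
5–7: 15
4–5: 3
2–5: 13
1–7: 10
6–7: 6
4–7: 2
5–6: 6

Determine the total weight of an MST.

44

Kruskal: consider edges lightest-first.
3–6 (1): add — endpoints in different components.
4–7 (2): add — endpoints in different components.
4–5 (3): add — endpoints in different components.
5–6 (6): add — endpoints in different components.
6–7 (6): skip — 6 and 7 already connected.
3–8 (9): add — endpoints in different components.
1–7 (10): add — endpoints in different components.
2–5 (13): add — endpoints in different components.
MST edges: 3–6, 4–7, 4–5, 5–6, 3–8, 1–7, 2–5; total weight 1+2+3+6+9+10+13 = 44.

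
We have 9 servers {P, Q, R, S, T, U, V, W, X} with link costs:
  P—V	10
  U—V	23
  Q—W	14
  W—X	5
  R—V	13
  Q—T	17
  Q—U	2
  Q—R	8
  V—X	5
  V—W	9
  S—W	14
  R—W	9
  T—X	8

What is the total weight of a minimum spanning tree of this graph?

61

Kruskal: consider edges lightest-first.
Q—U (2): add — endpoints in different components.
V—X (5): add — endpoints in different components.
W—X (5): add — endpoints in different components.
Q—R (8): add — endpoints in different components.
T—X (8): add — endpoints in different components.
R—W (9): add — endpoints in different components.
V—W (9): skip — V and W already connected.
P—V (10): add — endpoints in different components.
R—V (13): skip — V and R already connected.
Q—W (14): skip — Q and W already connected.
S—W (14): add — endpoints in different components.
MST edges: Q—U, V—X, W—X, Q—R, T—X, R—W, P—V, S—W; total weight 2+5+5+8+8+9+10+14 = 61.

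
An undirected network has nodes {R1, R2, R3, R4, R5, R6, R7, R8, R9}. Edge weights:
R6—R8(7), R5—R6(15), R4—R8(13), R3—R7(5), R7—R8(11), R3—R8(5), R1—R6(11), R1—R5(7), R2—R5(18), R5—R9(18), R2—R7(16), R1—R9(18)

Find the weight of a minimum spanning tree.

Kruskal's algorithm — process edges by increasing weight (ties by edge label):
R3—R7 (5): add — endpoints in different components.
R3—R8 (5): add — endpoints in different components.
R1—R5 (7): add — endpoints in different components.
R6—R8 (7): add — endpoints in different components.
R1—R6 (11): add — endpoints in different components.
R7—R8 (11): skip — R8 and R7 already connected.
R4—R8 (13): add — endpoints in different components.
R5—R6 (15): skip — R5 and R6 already connected.
R2—R7 (16): add — endpoints in different components.
R1—R9 (18): add — endpoints in different components.
MST edges: R3—R7, R3—R8, R1—R5, R6—R8, R1—R6, R4—R8, R2—R7, R1—R9; total weight 5+5+7+7+11+13+16+18 = 82.

82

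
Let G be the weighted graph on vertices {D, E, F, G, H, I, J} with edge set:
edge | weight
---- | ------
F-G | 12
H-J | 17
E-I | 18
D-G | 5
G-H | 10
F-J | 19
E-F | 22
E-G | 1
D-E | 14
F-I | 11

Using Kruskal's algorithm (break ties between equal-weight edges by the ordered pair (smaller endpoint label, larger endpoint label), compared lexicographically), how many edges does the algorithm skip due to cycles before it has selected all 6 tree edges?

Kruskal's algorithm — process edges by increasing weight (ties by edge label):
E-G (1): add. Components now {D} {E,G} {F} {H} {I} {J}
D-G (5): add. Components now {D,E,G} {F} {H} {I} {J}
G-H (10): add. Components now {D,E,G,H} {F} {I} {J}
F-I (11): add. Components now {D,E,G,H} {F,I} {J}
F-G (12): add. Components now {D,E,F,G,H,I} {J}
D-E (14): skip — D and E already connected.
H-J (17): add. Components now {D,E,F,G,H,I,J}
Edges rejected before the tree was complete: 1.

1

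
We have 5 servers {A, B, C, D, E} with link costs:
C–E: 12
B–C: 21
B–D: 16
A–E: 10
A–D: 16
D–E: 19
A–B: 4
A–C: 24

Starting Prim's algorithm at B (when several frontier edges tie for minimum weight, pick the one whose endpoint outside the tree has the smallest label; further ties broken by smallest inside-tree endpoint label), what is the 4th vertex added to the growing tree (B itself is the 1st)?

C

Grow the tree from B using Prim:
Step 1: cheapest edge leaving the tree is A–B (4); add A.
Step 2: cheapest edge leaving the tree is A–E (10); add E.
Step 3: cheapest edge leaving the tree is C–E (12); add C.
Step 4: cheapest edge leaving the tree is A–D (16); add D.
Vertex order: B, A, E, C, D. The 4th vertex is C.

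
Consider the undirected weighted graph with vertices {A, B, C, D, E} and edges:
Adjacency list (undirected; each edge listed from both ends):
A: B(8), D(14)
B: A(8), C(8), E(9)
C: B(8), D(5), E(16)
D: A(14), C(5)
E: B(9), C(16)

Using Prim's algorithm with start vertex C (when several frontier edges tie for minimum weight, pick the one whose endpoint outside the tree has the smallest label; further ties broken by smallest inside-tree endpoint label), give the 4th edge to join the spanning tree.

Prim, starting at C.
Step 1: frontier [C—D 5, B—C 8, C—E 16] → take C—D (5); add D.
Step 2: frontier [B—C 8, C—E 16, A—D 14] → take B—C (8); add B.
Step 3: frontier [A—B 8, B—E 9, C—E 16, A—D 14] → take A—B (8); add A.
Step 4: frontier [B—E 9, C—E 16] → take B—E (9); add E.
The 4th edge added is B—E.

B-E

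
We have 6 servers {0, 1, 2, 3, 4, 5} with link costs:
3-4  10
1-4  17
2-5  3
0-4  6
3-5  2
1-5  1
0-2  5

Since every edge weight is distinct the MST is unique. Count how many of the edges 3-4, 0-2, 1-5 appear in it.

2

Sort edges by weight, then run Kruskal:
1-5 (1): add — endpoints in different components.
3-5 (2): add — endpoints in different components.
2-5 (3): add — endpoints in different components.
0-2 (5): add — endpoints in different components.
0-4 (6): add — endpoints in different components.
MST edge set: {1-5, 3-5, 2-5, 0-2, 0-4}.
Of the listed edges, {0-2, 1-5} are in the MST → 2.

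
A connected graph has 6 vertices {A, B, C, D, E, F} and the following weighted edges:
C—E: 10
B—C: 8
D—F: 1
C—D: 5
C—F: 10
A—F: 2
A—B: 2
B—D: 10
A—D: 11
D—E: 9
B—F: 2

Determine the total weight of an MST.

19

Prim's algorithm from B:
Step 1: cheapest edge leaving the tree is A—B (2); add A.
Step 2: cheapest edge leaving the tree is A—F (2); add F.
Step 3: cheapest edge leaving the tree is D—F (1); add D.
Step 4: cheapest edge leaving the tree is C—D (5); add C.
Step 5: cheapest edge leaving the tree is D—E (9); add E.
MST edges: A—B, A—F, D—F, C—D, D—E; total weight 2+2+1+5+9 = 19.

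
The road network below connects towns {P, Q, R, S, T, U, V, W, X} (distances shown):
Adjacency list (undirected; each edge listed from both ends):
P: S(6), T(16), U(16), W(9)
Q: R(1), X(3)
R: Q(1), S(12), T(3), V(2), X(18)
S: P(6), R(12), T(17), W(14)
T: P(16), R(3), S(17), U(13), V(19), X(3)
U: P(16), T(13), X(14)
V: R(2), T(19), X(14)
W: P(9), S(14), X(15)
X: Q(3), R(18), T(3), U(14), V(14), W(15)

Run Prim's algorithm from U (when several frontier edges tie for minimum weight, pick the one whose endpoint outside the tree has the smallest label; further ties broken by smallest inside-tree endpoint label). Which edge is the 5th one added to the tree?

Grow the tree from U using Prim:
Step 1: cheapest edge leaving the tree is T–U (13); add T.
Step 2: cheapest edge leaving the tree is R–T (3); add R.
Step 3: cheapest edge leaving the tree is Q–R (1); add Q.
Step 4: cheapest edge leaving the tree is R–V (2); add V.
Step 5: cheapest edge leaving the tree is Q–X (3); add X.
Step 6: cheapest edge leaving the tree is R–S (12); add S.
Step 7: cheapest edge leaving the tree is P–S (6); add P.
Step 8: cheapest edge leaving the tree is P–W (9); add W.
The 5th edge added is Q–X.

Q-X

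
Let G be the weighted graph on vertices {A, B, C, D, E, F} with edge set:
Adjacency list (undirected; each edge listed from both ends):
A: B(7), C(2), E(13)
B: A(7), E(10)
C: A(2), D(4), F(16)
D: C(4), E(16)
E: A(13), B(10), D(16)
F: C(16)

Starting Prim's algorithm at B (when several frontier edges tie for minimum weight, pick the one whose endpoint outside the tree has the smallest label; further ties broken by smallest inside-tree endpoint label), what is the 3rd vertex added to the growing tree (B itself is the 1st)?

Prim, starting at B.
Step 1: cheapest edge leaving the tree is A-B (7); add A.
Step 2: cheapest edge leaving the tree is A-C (2); add C.
Step 3: cheapest edge leaving the tree is C-D (4); add D.
Step 4: cheapest edge leaving the tree is B-E (10); add E.
Step 5: cheapest edge leaving the tree is C-F (16); add F.
Vertex order: B, A, C, D, E, F. The 3rd vertex is C.

C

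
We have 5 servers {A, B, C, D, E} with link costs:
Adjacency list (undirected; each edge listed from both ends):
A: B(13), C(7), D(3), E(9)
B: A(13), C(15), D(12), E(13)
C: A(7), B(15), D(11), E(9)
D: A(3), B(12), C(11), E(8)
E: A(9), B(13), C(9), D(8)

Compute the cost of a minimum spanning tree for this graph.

Prim, starting at A.
Step 1: cheapest edge leaving the tree is A—D (3); add D.
Step 2: cheapest edge leaving the tree is A—C (7); add C.
Step 3: cheapest edge leaving the tree is D—E (8); add E.
Step 4: cheapest edge leaving the tree is B—D (12); add B.
MST edges: A—D, A—C, D—E, B—D; total weight 3+7+8+12 = 30.

30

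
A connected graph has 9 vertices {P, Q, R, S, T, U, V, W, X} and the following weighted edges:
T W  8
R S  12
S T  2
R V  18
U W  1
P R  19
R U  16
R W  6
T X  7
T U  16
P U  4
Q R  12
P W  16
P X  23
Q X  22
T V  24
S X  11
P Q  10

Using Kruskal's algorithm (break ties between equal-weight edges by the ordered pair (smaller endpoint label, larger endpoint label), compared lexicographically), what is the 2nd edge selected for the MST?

S-T

Kruskal's algorithm — process edges by increasing weight (ties by edge label):
U W (1): add — endpoints in different components.
S T (2): add — endpoints in different components.
P U (4): add — endpoints in different components.
R W (6): add — endpoints in different components.
T X (7): add — endpoints in different components.
T W (8): add — endpoints in different components.
P Q (10): add — endpoints in different components.
S X (11): skip — S and X already connected.
Q R (12): skip — R and Q already connected.
R S (12): skip — R and S already connected.
P W (16): skip — W and P already connected.
R U (16): skip — R and U already connected.
T U (16): skip — T and U already connected.
R V (18): add — endpoints in different components.
The 2nd edge added is S T.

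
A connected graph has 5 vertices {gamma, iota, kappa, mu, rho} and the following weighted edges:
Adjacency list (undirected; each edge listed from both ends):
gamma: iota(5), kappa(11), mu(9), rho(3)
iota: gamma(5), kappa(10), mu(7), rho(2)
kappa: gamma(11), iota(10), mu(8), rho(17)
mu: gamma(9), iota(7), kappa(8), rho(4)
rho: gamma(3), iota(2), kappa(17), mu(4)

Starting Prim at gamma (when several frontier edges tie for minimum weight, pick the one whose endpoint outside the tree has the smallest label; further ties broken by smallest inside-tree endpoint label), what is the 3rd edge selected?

mu-rho

Grow the tree from gamma using Prim:
Step 1: frontier [gamma–rho 3, gamma–iota 5, gamma–mu 9, gamma–kappa 11] → take gamma–rho (3); add rho.
Step 2: frontier [gamma–iota 5, gamma–mu 9, gamma–kappa 11, iota–rho 2, mu–rho 4, kappa–rho 17] → take iota–rho (2); add iota.
Step 3: frontier [gamma–mu 9, gamma–kappa 11, iota–mu 7, iota–kappa 10, mu–rho 4, kappa–rho 17] → take mu–rho (4); add mu.
Step 4: frontier [gamma–kappa 11, iota–kappa 10, kappa–mu 8, kappa–rho 17] → take kappa–mu (8); add kappa.
The 3rd edge added is mu–rho.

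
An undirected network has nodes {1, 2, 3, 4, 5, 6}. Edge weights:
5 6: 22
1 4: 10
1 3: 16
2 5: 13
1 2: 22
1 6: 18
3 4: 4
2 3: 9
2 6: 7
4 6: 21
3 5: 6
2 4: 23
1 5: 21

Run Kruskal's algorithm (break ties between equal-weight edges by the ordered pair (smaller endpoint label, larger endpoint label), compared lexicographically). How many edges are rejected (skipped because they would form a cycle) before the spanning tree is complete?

Sort edges by weight, then run Kruskal:
3 4 (4): add. Components now {1} {2} {3,4} {5} {6}
3 5 (6): add. Components now {1} {2} {3,4,5} {6}
2 6 (7): add. Components now {1} {2,6} {3,4,5}
2 3 (9): add. Components now {1} {2,3,4,5,6}
1 4 (10): add. Components now {1,2,3,4,5,6}
Edges rejected before the tree was complete: 0.

0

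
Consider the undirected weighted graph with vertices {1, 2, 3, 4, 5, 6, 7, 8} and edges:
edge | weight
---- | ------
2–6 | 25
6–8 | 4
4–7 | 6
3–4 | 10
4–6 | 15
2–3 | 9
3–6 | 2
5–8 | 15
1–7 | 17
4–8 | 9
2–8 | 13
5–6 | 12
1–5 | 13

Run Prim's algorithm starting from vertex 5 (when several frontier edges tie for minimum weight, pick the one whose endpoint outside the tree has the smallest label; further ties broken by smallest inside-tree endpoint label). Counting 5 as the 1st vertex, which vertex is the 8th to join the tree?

Grow the tree from 5 using Prim:
Step 1: cheapest edge leaving the tree is 5–6 (12); add 6.
Step 2: cheapest edge leaving the tree is 3–6 (2); add 3.
Step 3: cheapest edge leaving the tree is 6–8 (4); add 8.
Step 4: cheapest edge leaving the tree is 2–3 (9); add 2.
Step 5: cheapest edge leaving the tree is 4–8 (9); add 4.
Step 6: cheapest edge leaving the tree is 4–7 (6); add 7.
Step 7: cheapest edge leaving the tree is 1–5 (13); add 1.
Vertex order: 5, 6, 3, 8, 2, 4, 7, 1. The 8th vertex is 1.

1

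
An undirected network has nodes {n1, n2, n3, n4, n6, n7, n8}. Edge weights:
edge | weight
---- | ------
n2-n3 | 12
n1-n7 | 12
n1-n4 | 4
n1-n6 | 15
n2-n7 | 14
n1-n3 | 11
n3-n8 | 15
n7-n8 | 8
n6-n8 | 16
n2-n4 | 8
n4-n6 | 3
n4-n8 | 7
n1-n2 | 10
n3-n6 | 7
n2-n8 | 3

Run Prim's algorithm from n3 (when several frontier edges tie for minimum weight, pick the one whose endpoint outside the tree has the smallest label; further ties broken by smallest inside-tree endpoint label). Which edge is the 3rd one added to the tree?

n1-n4

Grow the tree from n3 using Prim:
Step 1: cheapest edge leaving the tree is n3-n6 (7); add n6.
Step 2: cheapest edge leaving the tree is n4-n6 (3); add n4.
Step 3: cheapest edge leaving the tree is n1-n4 (4); add n1.
Step 4: cheapest edge leaving the tree is n4-n8 (7); add n8.
Step 5: cheapest edge leaving the tree is n2-n8 (3); add n2.
Step 6: cheapest edge leaving the tree is n7-n8 (8); add n7.
The 3rd edge added is n1-n4.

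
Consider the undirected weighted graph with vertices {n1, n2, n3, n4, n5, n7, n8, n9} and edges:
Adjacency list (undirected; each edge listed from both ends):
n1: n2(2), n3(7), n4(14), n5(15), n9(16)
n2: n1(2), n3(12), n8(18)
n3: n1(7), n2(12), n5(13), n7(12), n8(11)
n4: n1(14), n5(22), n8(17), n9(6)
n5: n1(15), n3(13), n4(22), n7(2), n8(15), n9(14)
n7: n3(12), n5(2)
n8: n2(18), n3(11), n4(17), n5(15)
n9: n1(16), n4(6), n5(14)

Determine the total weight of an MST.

54

Prim, starting at n9.
Step 1: cheapest edge leaving the tree is n4-n9 (6); add n4.
Step 2: cheapest edge leaving the tree is n1-n4 (14); add n1.
Step 3: cheapest edge leaving the tree is n1-n2 (2); add n2.
Step 4: cheapest edge leaving the tree is n1-n3 (7); add n3.
Step 5: cheapest edge leaving the tree is n3-n8 (11); add n8.
Step 6: cheapest edge leaving the tree is n3-n7 (12); add n7.
Step 7: cheapest edge leaving the tree is n5-n7 (2); add n5.
MST edges: n4-n9, n1-n4, n1-n2, n1-n3, n3-n8, n3-n7, n5-n7; total weight 6+14+2+7+11+12+2 = 54.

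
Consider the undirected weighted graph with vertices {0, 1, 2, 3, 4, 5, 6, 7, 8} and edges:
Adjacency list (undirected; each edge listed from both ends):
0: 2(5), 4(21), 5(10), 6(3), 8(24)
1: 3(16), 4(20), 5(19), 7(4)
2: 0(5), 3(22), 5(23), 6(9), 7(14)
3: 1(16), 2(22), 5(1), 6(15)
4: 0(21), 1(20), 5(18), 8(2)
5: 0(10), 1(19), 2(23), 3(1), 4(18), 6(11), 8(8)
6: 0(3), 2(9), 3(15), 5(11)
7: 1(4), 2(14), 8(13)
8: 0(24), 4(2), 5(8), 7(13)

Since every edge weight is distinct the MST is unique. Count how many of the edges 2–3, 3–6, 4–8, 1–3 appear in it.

Sort edges by weight, then run Kruskal:
3–5 (1): add — endpoints in different components.
4–8 (2): add — endpoints in different components.
0–6 (3): add — endpoints in different components.
1–7 (4): add — endpoints in different components.
0–2 (5): add — endpoints in different components.
5–8 (8): add — endpoints in different components.
2–6 (9): skip — 2 and 6 already connected.
0–5 (10): add — endpoints in different components.
5–6 (11): skip — 5 and 6 already connected.
7–8 (13): add — endpoints in different components.
MST edge set: {3–5, 4–8, 0–6, 1–7, 0–2, 5–8, 0–5, 7–8}.
Of the listed edges, {4–8} are in the MST → 1.

1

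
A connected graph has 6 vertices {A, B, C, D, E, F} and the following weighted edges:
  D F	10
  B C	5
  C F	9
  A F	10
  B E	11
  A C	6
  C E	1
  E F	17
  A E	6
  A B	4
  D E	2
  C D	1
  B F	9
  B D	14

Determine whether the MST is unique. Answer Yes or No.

Sort edges by weight, then run Kruskal:
C D (1): add. Components now {A} {B} {C,D} {E} {F}
C E (1): add. Components now {A} {B} {C,D,E} {F}
D E (2): skip — D and E already connected.
A B (4): add. Components now {A,B} {C,D,E} {F}
B C (5): add. Components now {A,B,C,D,E} {F}
A C (6): skip — A and C already connected.
A E (6): skip — A and E already connected.
B F (9): add. Components now {A,B,C,D,E,F}
Non-tree edge C F has weight 9, equal to the heaviest edge on its tree cycle — swapping gives another MST of the same weight. Not unique.

No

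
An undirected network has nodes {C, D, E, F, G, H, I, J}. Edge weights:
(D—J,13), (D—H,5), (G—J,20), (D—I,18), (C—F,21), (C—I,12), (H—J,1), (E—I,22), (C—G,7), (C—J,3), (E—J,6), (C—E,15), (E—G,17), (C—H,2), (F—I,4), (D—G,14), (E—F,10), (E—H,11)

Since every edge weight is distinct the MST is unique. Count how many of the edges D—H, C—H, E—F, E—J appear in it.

Kruskal's algorithm — process edges by increasing weight (ties by edge label):
H—J (1): add — endpoints in different components.
C—H (2): add — endpoints in different components.
C—J (3): skip — C and J already connected.
F—I (4): add — endpoints in different components.
D—H (5): add — endpoints in different components.
E—J (6): add — endpoints in different components.
C—G (7): add — endpoints in different components.
E—F (10): add — endpoints in different components.
MST edge set: {H—J, C—H, F—I, D—H, E—J, C—G, E—F}.
Of the listed edges, {D—H, C—H, E—F, E—J} are in the MST → 4.

4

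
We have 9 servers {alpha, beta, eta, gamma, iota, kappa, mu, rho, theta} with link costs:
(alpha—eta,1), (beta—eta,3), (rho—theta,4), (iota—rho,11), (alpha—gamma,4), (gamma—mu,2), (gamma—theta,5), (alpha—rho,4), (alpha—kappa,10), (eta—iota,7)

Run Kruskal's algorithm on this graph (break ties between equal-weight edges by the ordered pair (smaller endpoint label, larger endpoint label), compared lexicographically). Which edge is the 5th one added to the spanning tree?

Sort edges by weight, then run Kruskal:
alpha—eta (1): add — endpoints in different components.
gamma—mu (2): add — endpoints in different components.
beta—eta (3): add — endpoints in different components.
alpha—gamma (4): add — endpoints in different components.
alpha—rho (4): add — endpoints in different components.
rho—theta (4): add — endpoints in different components.
gamma—theta (5): skip — gamma and theta already connected.
eta—iota (7): add — endpoints in different components.
alpha—kappa (10): add — endpoints in different components.
The 5th edge added is alpha—rho.

alpha-rho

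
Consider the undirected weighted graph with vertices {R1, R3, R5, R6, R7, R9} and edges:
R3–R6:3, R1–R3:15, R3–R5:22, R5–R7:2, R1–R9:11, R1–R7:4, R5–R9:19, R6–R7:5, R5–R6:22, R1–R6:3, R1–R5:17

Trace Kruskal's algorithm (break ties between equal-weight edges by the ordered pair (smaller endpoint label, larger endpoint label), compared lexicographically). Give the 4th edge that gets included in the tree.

R1-R7

Sort edges by weight, then run Kruskal:
R5–R7 (2): add. Components now {R5,R7} {R1} {R6} {R9} {R3}
R1–R6 (3): add. Components now {R5,R7} {R1,R6} {R9} {R3}
R3–R6 (3): add. Components now {R5,R7} {R1,R3,R6} {R9}
R1–R7 (4): add. Components now {R1,R3,R5,R6,R7} {R9}
R6–R7 (5): skip — R6 and R7 already connected.
R1–R9 (11): add. Components now {R1,R3,R5,R6,R7,R9}
The 4th edge added is R1–R7.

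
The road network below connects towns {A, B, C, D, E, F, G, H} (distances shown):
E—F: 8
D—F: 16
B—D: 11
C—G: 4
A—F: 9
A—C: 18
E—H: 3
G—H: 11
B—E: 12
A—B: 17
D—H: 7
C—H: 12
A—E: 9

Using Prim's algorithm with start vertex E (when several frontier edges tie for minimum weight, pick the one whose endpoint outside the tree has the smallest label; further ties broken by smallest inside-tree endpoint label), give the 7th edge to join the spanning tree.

Grow the tree from E using Prim:
Step 1: frontier [E—H 3, E—F 8, A—E 9, B—E 12] → take E—H (3); add H.
Step 2: frontier [E—F 8, A—E 9, B—E 12, D—H 7, G—H 11, C—H 12] → take D—H (7); add D.
Step 3: frontier [B—D 11, D—F 16, E—F 8, A—E 9, B—E 12, G—H 11, C—H 12] → take E—F (8); add F.
Step 4: frontier [B—D 11, A—E 9, B—E 12, A—F 9, G—H 11, C—H 12] → take A—E (9); add A.
Step 5: frontier [A—B 17, A—C 18, B—D 11, B—E 12, G—H 11, C—H 12] → take B—D (11); add B.
Step 6: frontier [A—C 18, G—H 11, C—H 12] → take G—H (11); add G.
Step 7: frontier [A—C 18, C—G 4, C—H 12] → take C—G (4); add C.
The 7th edge added is C—G.

C-G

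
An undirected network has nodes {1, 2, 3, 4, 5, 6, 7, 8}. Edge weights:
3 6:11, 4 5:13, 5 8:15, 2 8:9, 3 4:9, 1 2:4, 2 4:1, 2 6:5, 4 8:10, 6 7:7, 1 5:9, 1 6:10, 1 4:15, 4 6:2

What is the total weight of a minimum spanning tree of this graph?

Kruskal's algorithm — process edges by increasing weight (ties by edge label):
2 4 (1): add — endpoints in different components.
4 6 (2): add — endpoints in different components.
1 2 (4): add — endpoints in different components.
2 6 (5): skip — 2 and 6 already connected.
6 7 (7): add — endpoints in different components.
1 5 (9): add — endpoints in different components.
2 8 (9): add — endpoints in different components.
3 4 (9): add — endpoints in different components.
MST edges: 2 4, 4 6, 1 2, 6 7, 1 5, 2 8, 3 4; total weight 1+2+4+7+9+9+9 = 41.

41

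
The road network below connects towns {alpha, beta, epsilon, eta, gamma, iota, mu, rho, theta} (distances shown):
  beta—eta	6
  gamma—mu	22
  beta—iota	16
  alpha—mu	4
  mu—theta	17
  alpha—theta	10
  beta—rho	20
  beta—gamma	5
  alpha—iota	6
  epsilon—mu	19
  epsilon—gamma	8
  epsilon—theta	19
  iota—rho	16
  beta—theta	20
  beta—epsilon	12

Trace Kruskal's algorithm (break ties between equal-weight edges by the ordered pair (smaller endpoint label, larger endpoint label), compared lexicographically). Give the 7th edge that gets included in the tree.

Kruskal's algorithm — process edges by increasing weight (ties by edge label):
alpha—mu (4): add — endpoints in different components.
beta—gamma (5): add — endpoints in different components.
alpha—iota (6): add — endpoints in different components.
beta—eta (6): add — endpoints in different components.
epsilon—gamma (8): add — endpoints in different components.
alpha—theta (10): add — endpoints in different components.
beta—epsilon (12): skip — beta and epsilon already connected.
beta—iota (16): add — endpoints in different components.
iota—rho (16): add — endpoints in different components.
The 7th edge added is beta—iota.

beta-iota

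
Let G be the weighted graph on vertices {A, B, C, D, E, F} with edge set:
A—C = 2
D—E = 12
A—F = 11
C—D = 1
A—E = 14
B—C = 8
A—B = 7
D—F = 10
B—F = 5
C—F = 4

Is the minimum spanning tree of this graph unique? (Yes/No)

Kruskal's algorithm — process edges by increasing weight (ties by edge label):
C—D (1): add. Components now {A} {B} {C,D} {E} {F}
A—C (2): add. Components now {A,C,D} {B} {E} {F}
C—F (4): add. Components now {A,C,D,F} {B} {E}
B—F (5): add. Components now {A,B,C,D,F} {E}
A—B (7): skip — A and B already connected.
B—C (8): skip — B and C already connected.
D—F (10): skip — D and F already connected.
A—F (11): skip — A and F already connected.
D—E (12): add. Components now {A,B,C,D,E,F}
Every non-tree edge has weight strictly greater than the heaviest edge on the tree path between its endpoints, so the MST is unique.

Yes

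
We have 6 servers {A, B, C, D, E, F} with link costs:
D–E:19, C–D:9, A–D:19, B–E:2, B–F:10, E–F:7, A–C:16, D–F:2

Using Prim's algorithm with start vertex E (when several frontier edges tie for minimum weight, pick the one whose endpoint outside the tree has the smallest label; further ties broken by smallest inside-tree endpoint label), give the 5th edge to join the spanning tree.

Prim's algorithm from E:
Step 1: frontier [B–E 2, E–F 7, D–E 19] → take B–E (2); add B.
Step 2: frontier [B–F 10, E–F 7, D–E 19] → take E–F (7); add F.
Step 3: frontier [D–E 19, D–F 2] → take D–F (2); add D.
Step 4: frontier [C–D 9, A–D 19] → take C–D (9); add C.
Step 5: frontier [A–C 16, A–D 19] → take A–C (16); add A.
The 5th edge added is A–C.

A-C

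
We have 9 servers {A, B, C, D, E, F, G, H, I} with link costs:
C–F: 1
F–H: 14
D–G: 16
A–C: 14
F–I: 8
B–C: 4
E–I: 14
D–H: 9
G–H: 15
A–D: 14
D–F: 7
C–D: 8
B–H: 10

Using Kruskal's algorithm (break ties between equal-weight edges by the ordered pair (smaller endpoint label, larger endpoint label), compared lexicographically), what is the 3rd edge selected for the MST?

Kruskal: consider edges lightest-first.
C–F (1): add — endpoints in different components.
B–C (4): add — endpoints in different components.
D–F (7): add — endpoints in different components.
C–D (8): skip — C and D already connected.
F–I (8): add — endpoints in different components.
D–H (9): add — endpoints in different components.
B–H (10): skip — B and H already connected.
A–C (14): add — endpoints in different components.
A–D (14): skip — A and D already connected.
E–I (14): add — endpoints in different components.
F–H (14): skip — F and H already connected.
G–H (15): add — endpoints in different components.
The 3rd edge added is D–F.

D-F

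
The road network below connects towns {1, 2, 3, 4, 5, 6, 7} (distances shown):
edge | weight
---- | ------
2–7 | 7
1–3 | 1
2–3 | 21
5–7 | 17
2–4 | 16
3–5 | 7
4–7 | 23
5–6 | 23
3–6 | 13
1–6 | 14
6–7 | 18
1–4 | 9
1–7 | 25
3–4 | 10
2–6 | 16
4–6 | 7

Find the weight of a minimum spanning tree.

47

Prim's algorithm from 1:
Step 1: cheapest edge leaving the tree is 1–3 (1); add 3.
Step 2: cheapest edge leaving the tree is 3–5 (7); add 5.
Step 3: cheapest edge leaving the tree is 1–4 (9); add 4.
Step 4: cheapest edge leaving the tree is 4–6 (7); add 6.
Step 5: cheapest edge leaving the tree is 2–4 (16); add 2.
Step 6: cheapest edge leaving the tree is 2–7 (7); add 7.
MST edges: 1–3, 3–5, 1–4, 4–6, 2–4, 2–7; total weight 1+7+9+7+16+7 = 47.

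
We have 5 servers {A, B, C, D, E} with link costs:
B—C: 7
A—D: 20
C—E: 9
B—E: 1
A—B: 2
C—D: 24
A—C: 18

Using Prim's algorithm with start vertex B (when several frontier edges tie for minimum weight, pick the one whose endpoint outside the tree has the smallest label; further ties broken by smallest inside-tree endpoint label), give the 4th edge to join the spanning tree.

Grow the tree from B using Prim:
Step 1: cheapest edge leaving the tree is B—E (1); add E.
Step 2: cheapest edge leaving the tree is A—B (2); add A.
Step 3: cheapest edge leaving the tree is B—C (7); add C.
Step 4: cheapest edge leaving the tree is A—D (20); add D.
The 4th edge added is A—D.

A-D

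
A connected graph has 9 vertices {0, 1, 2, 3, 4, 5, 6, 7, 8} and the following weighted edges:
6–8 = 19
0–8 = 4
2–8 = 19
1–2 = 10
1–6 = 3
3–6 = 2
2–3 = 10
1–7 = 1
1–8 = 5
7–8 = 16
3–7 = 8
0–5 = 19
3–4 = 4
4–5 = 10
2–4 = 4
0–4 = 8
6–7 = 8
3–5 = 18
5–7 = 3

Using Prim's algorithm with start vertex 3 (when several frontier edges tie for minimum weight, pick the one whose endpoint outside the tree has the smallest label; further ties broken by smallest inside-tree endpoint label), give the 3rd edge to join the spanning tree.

1-7

Grow the tree from 3 using Prim:
Step 1: cheapest edge leaving the tree is 3–6 (2); add 6.
Step 2: cheapest edge leaving the tree is 1–6 (3); add 1.
Step 3: cheapest edge leaving the tree is 1–7 (1); add 7.
Step 4: cheapest edge leaving the tree is 5–7 (3); add 5.
Step 5: cheapest edge leaving the tree is 3–4 (4); add 4.
Step 6: cheapest edge leaving the tree is 2–4 (4); add 2.
Step 7: cheapest edge leaving the tree is 1–8 (5); add 8.
Step 8: cheapest edge leaving the tree is 0–8 (4); add 0.
The 3rd edge added is 1–7.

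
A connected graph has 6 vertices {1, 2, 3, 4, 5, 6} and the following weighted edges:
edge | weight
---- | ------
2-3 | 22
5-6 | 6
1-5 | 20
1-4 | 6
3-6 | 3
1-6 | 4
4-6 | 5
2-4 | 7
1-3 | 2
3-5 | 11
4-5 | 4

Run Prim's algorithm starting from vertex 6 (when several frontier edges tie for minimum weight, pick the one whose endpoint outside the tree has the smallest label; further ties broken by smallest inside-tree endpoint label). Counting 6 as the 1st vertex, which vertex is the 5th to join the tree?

Grow the tree from 6 using Prim:
Step 1: cheapest edge leaving the tree is 3-6 (3); add 3.
Step 2: cheapest edge leaving the tree is 1-3 (2); add 1.
Step 3: cheapest edge leaving the tree is 4-6 (5); add 4.
Step 4: cheapest edge leaving the tree is 4-5 (4); add 5.
Step 5: cheapest edge leaving the tree is 2-4 (7); add 2.
Vertex order: 6, 3, 1, 4, 5, 2. The 5th vertex is 5.

5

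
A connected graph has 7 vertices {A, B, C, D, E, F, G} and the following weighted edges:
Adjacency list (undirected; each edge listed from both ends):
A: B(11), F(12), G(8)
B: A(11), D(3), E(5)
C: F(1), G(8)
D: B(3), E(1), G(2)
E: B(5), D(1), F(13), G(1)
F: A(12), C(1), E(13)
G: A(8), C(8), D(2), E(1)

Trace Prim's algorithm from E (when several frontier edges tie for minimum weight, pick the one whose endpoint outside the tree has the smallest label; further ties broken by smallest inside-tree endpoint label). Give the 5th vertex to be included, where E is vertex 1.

Prim, starting at E.
Step 1: cheapest edge leaving the tree is D-E (1); add D.
Step 2: cheapest edge leaving the tree is E-G (1); add G.
Step 3: cheapest edge leaving the tree is B-D (3); add B.
Step 4: cheapest edge leaving the tree is A-G (8); add A.
Step 5: cheapest edge leaving the tree is C-G (8); add C.
Step 6: cheapest edge leaving the tree is C-F (1); add F.
Vertex order: E, D, G, B, A, C, F. The 5th vertex is A.

A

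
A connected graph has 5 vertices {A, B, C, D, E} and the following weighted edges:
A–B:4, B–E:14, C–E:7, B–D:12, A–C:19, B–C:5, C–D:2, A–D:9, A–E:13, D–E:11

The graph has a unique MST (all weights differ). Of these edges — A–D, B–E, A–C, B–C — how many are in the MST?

1

Kruskal's algorithm — process edges by increasing weight (ties by edge label):
C–D (2): add. Components now {A} {B} {C,D} {E}
A–B (4): add. Components now {A,B} {C,D} {E}
B–C (5): add. Components now {A,B,C,D} {E}
C–E (7): add. Components now {A,B,C,D,E}
MST edge set: {C–D, A–B, B–C, C–E}.
Of the listed edges, {B–C} are in the MST → 1.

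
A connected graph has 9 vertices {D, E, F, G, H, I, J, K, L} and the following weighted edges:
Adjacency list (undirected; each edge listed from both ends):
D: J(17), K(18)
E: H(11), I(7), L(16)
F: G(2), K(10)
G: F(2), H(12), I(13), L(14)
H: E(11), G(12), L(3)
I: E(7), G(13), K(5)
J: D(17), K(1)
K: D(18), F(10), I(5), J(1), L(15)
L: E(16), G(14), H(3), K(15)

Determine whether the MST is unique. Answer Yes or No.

Kruskal: consider edges lightest-first.
J—K (1): add — endpoints in different components.
F—G (2): add — endpoints in different components.
H—L (3): add — endpoints in different components.
I—K (5): add — endpoints in different components.
E—I (7): add — endpoints in different components.
F—K (10): add — endpoints in different components.
E—H (11): add — endpoints in different components.
G—H (12): skip — G and H already connected.
G—I (13): skip — G and I already connected.
G—L (14): skip — G and L already connected.
K—L (15): skip — K and L already connected.
E—L (16): skip — E and L already connected.
D—J (17): add — endpoints in different components.
Every non-tree edge has weight strictly greater than the heaviest edge on the tree path between its endpoints, so the MST is unique.

Yes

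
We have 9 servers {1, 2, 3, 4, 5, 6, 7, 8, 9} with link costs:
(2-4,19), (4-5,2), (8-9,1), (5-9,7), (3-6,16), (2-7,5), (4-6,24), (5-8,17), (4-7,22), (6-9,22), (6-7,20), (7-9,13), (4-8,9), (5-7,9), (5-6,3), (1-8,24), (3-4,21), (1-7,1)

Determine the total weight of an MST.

44

Grow the tree from 7 using Prim:
Step 1: cheapest edge leaving the tree is 1-7 (1); add 1.
Step 2: cheapest edge leaving the tree is 2-7 (5); add 2.
Step 3: cheapest edge leaving the tree is 5-7 (9); add 5.
Step 4: cheapest edge leaving the tree is 4-5 (2); add 4.
Step 5: cheapest edge leaving the tree is 5-6 (3); add 6.
Step 6: cheapest edge leaving the tree is 5-9 (7); add 9.
Step 7: cheapest edge leaving the tree is 8-9 (1); add 8.
Step 8: cheapest edge leaving the tree is 3-6 (16); add 3.
MST edges: 1-7, 2-7, 5-7, 4-5, 5-6, 5-9, 8-9, 3-6; total weight 1+5+9+2+3+7+1+16 = 44.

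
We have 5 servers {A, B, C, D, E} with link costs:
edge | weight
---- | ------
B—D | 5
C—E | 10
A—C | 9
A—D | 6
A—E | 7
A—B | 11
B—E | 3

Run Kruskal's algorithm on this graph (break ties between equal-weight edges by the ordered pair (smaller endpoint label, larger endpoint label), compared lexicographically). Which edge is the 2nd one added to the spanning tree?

B-D

Kruskal's algorithm — process edges by increasing weight (ties by edge label):
B—E (3): add — endpoints in different components.
B—D (5): add — endpoints in different components.
A—D (6): add — endpoints in different components.
A—E (7): skip — A and E already connected.
A—C (9): add — endpoints in different components.
The 2nd edge added is B—D.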